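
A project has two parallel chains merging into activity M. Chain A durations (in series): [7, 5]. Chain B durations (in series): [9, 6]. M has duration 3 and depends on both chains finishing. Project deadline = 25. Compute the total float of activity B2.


Forward pass: ES(B2) = sum of predecessors on chain B = 9
EF = ES + duration = 9 + 6 = 15
Backward pass: LF(M) = deadline = 25; LS(M) = 25 - 3 = 22
LF(B2) = LS(M) - sum(successors on chain B) = 22 - 0 = 22
LS = LF - duration = 22 - 6 = 16
Total float = LS - ES = 16 - 9 = 7

7


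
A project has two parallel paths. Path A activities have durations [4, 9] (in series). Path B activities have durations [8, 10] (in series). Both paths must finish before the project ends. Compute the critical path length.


Path A total = 4 + 9 = 13
Path B total = 8 + 10 = 18
Critical path = longest path = max(13, 18) = 18

18


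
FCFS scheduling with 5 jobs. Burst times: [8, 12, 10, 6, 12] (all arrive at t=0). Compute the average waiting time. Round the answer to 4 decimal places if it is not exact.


FCFS order (as given): [8, 12, 10, 6, 12]
Waiting times:
  Job 1: wait = 0
  Job 2: wait = 8
  Job 3: wait = 20
  Job 4: wait = 30
  Job 5: wait = 36
Sum of waiting times = 94
Average waiting time = 94/5 = 18.8

18.8


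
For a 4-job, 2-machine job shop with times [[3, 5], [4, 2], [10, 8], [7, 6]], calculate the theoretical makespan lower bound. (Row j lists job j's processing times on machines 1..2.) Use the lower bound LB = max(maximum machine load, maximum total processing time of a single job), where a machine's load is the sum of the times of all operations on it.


Machine loads:
  Machine 1: 3 + 4 + 10 + 7 = 24
  Machine 2: 5 + 2 + 8 + 6 = 21
Max machine load = 24
Job totals:
  Job 1: 8
  Job 2: 6
  Job 3: 18
  Job 4: 13
Max job total = 18
Lower bound = max(24, 18) = 24

24


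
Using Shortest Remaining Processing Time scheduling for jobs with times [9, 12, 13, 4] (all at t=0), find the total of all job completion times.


Since all jobs arrive at t=0, SRPT equals SPT ordering.
SPT order: [4, 9, 12, 13]
Completion times:
  Job 1: p=4, C=4
  Job 2: p=9, C=13
  Job 3: p=12, C=25
  Job 4: p=13, C=38
Total completion time = 4 + 13 + 25 + 38 = 80

80


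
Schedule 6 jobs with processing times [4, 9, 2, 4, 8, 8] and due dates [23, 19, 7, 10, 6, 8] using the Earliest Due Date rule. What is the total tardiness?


Sort by due date (EDD order): [(8, 6), (2, 7), (8, 8), (4, 10), (9, 19), (4, 23)]
Compute completion times and tardiness:
  Job 1: p=8, d=6, C=8, tardiness=max(0,8-6)=2
  Job 2: p=2, d=7, C=10, tardiness=max(0,10-7)=3
  Job 3: p=8, d=8, C=18, tardiness=max(0,18-8)=10
  Job 4: p=4, d=10, C=22, tardiness=max(0,22-10)=12
  Job 5: p=9, d=19, C=31, tardiness=max(0,31-19)=12
  Job 6: p=4, d=23, C=35, tardiness=max(0,35-23)=12
Total tardiness = 51

51


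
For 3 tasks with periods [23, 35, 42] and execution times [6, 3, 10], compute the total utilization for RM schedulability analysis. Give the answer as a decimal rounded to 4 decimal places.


Compute individual utilizations (exact fractions):
  Task 1: C/T = 6/23 (approx. 0.2609)
  Task 2: C/T = 3/35 (approx. 0.0857)
  Task 3: C/T = 10/42 = 5/21 (approx. 0.2381)
Total utilization U = 6/23 + 3/35 + 5/21 = 1412/2415
Rounded to 4 decimal places: U = 0.5847
RM (Liu & Layland) bound for 3 tasks = 0.779763; compare with U = 1412/2415 (approx. 0.584679)
U <= bound, so schedulable by RM sufficient condition.

0.5847


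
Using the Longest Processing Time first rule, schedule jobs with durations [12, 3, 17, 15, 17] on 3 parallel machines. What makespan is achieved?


Sort jobs in decreasing order (LPT): [17, 17, 15, 12, 3]
Assign each job to the least loaded machine:
  Machine 1: jobs [17, 3], load = 20
  Machine 2: jobs [17], load = 17
  Machine 3: jobs [15, 12], load = 27
Makespan = max load = 27

27


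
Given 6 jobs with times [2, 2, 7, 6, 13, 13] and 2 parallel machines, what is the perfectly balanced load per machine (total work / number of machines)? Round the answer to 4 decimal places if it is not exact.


Total processing time = 2 + 2 + 7 + 6 + 13 + 13 = 43
Number of machines = 2
Ideal balanced load = 43 / 2 = 21.5

21.5


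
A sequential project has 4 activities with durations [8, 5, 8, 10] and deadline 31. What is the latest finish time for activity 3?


LF(activity 3) = deadline - sum of successor durations
Successors: activities 4 through 4 with durations [10]
Sum of successor durations = 10
LF = 31 - 10 = 21

21


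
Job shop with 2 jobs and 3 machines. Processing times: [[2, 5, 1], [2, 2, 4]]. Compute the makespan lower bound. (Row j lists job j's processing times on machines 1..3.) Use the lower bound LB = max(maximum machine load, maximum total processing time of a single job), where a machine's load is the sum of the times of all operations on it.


Machine loads:
  Machine 1: 2 + 2 = 4
  Machine 2: 5 + 2 = 7
  Machine 3: 1 + 4 = 5
Max machine load = 7
Job totals:
  Job 1: 8
  Job 2: 8
Max job total = 8
Lower bound = max(7, 8) = 8

8


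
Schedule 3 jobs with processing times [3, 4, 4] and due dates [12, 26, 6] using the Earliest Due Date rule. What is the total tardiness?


Sort by due date (EDD order): [(4, 6), (3, 12), (4, 26)]
Compute completion times and tardiness:
  Job 1: p=4, d=6, C=4, tardiness=max(0,4-6)=0
  Job 2: p=3, d=12, C=7, tardiness=max(0,7-12)=0
  Job 3: p=4, d=26, C=11, tardiness=max(0,11-26)=0
Total tardiness = 0

0


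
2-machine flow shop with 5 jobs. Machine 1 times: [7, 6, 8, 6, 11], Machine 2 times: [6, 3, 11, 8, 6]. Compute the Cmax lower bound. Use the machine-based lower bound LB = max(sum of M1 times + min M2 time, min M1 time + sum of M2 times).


LB1 = sum(M1 times) + min(M2 times) = 38 + 3 = 41
LB2 = min(M1 times) + sum(M2 times) = 6 + 34 = 40
Lower bound = max(LB1, LB2) = max(41, 40) = 41

41


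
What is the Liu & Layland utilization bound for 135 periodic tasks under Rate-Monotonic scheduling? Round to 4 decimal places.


Compute 2^(1/135) = 1.0051476273
Subtract 1: 1.0051476273 - 1 = 0.0051476273
Multiply by n: 135 * 0.0051476273 = 0.6949296855
Round to 4 dp: 0.6949

0.6949


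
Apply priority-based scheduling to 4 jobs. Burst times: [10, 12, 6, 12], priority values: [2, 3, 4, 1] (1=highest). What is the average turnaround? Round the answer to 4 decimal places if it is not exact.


Sort by priority (ascending = highest first):
Order: [(1, 12), (2, 10), (3, 12), (4, 6)]
Completion times:
  Priority 1, burst=12, C=12
  Priority 2, burst=10, C=22
  Priority 3, burst=12, C=34
  Priority 4, burst=6, C=40
Average turnaround = 108/4 = 27.0

27.0


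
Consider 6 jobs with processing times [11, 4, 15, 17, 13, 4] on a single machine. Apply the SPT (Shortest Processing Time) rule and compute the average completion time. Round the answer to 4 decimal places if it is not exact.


Sort jobs by processing time (SPT order): [4, 4, 11, 13, 15, 17]
Compute completion times sequentially:
  Job 1: processing = 4, completes at 4
  Job 2: processing = 4, completes at 8
  Job 3: processing = 11, completes at 19
  Job 4: processing = 13, completes at 32
  Job 5: processing = 15, completes at 47
  Job 6: processing = 17, completes at 64
Sum of completion times = 174
Average completion time = 174/6 = 29.0

29.0


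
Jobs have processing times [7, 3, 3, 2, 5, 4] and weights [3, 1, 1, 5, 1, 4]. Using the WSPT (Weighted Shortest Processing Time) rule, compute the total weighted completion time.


Compute p/w ratios and sort ascending (WSPT): [(2, 5), (4, 4), (7, 3), (3, 1), (3, 1), (5, 1)]
Compute weighted completion times:
  Job (p=2,w=5): C=2, w*C=5*2=10
  Job (p=4,w=4): C=6, w*C=4*6=24
  Job (p=7,w=3): C=13, w*C=3*13=39
  Job (p=3,w=1): C=16, w*C=1*16=16
  Job (p=3,w=1): C=19, w*C=1*19=19
  Job (p=5,w=1): C=24, w*C=1*24=24
Total weighted completion time = 132

132


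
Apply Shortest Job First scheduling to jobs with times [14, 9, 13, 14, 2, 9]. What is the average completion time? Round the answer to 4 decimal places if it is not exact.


SJF order (ascending): [2, 9, 9, 13, 14, 14]
Completion times:
  Job 1: burst=2, C=2
  Job 2: burst=9, C=11
  Job 3: burst=9, C=20
  Job 4: burst=13, C=33
  Job 5: burst=14, C=47
  Job 6: burst=14, C=61
Average completion = 174/6 = 29.0

29.0


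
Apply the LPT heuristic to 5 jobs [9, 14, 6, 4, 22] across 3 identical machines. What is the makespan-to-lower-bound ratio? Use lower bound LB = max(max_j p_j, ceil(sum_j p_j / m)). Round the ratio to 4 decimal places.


LPT order: [22, 14, 9, 6, 4]
Machine loads after assignment: [22, 18, 15]
LPT makespan = 22
Lower bound = max(max_job, ceil(total/3)) = max(22, 19) = 22
Ratio = 22 / 22 = 1.0

1.0


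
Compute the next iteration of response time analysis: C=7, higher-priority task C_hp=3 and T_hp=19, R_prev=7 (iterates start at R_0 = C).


R_next = C + ceil(R_prev / T_hp) * C_hp
ceil(7 / 19) = ceil(0.3684) = 1
Interference = 1 * 3 = 3
R_next = 7 + 3 = 10

10


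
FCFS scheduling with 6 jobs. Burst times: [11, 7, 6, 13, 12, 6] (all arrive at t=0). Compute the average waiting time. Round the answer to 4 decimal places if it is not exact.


FCFS order (as given): [11, 7, 6, 13, 12, 6]
Waiting times:
  Job 1: wait = 0
  Job 2: wait = 11
  Job 3: wait = 18
  Job 4: wait = 24
  Job 5: wait = 37
  Job 6: wait = 49
Sum of waiting times = 139
Average waiting time = 139/6 = 23.1667

23.1667


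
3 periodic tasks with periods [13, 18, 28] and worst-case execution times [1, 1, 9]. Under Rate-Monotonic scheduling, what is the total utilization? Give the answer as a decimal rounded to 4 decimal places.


Compute individual utilizations (exact fractions):
  Task 1: C/T = 1/13 (approx. 0.0769)
  Task 2: C/T = 1/18 (approx. 0.0556)
  Task 3: C/T = 9/28 (approx. 0.3214)
Total utilization U = 1/13 + 1/18 + 9/28 = 1487/3276
Rounded to 4 decimal places: U = 0.4539
RM (Liu & Layland) bound for 3 tasks = 0.779763; compare with U = 1487/3276 (approx. 0.453907)
U <= bound, so schedulable by RM sufficient condition.

0.4539


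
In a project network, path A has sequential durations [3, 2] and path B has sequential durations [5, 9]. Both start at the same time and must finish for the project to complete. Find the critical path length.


Path A total = 3 + 2 = 5
Path B total = 5 + 9 = 14
Critical path = longest path = max(5, 14) = 14

14


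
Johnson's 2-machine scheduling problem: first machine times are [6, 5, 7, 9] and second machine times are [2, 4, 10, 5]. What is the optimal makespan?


Apply Johnson's rule:
  Group 1 (a <= b): [(3, 7, 10)]
  Group 2 (a > b): [(4, 9, 5), (2, 5, 4), (1, 6, 2)]
Optimal job order: [3, 4, 2, 1]
Schedule:
  Job 3: M1 done at 7, M2 done at 17
  Job 4: M1 done at 16, M2 done at 22
  Job 2: M1 done at 21, M2 done at 26
  Job 1: M1 done at 27, M2 done at 29
Makespan = 29

29


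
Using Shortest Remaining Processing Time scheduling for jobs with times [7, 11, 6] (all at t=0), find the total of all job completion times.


Since all jobs arrive at t=0, SRPT equals SPT ordering.
SPT order: [6, 7, 11]
Completion times:
  Job 1: p=6, C=6
  Job 2: p=7, C=13
  Job 3: p=11, C=24
Total completion time = 6 + 13 + 24 = 43

43


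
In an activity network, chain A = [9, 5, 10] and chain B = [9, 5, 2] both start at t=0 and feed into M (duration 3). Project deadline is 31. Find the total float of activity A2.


Forward pass: ES(A2) = sum of predecessors on chain A = 9
EF = ES + duration = 9 + 5 = 14
Backward pass: LF(M) = deadline = 31; LS(M) = 31 - 3 = 28
LF(A2) = LS(M) - sum(successors on chain A) = 28 - 10 = 18
LS = LF - duration = 18 - 5 = 13
Total float = LS - ES = 13 - 9 = 4

4


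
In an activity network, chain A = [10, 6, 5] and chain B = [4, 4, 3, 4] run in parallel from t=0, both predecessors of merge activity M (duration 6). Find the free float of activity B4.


ES(B4) = sum of predecessors on chain B = 11
EF(B4) = ES + duration = 11 + 4 = 15
Successor of B4 is M. ES(M) = max(sum(A), sum(B)) = max(21, 15) = 21
Free float = ES(successor) - EF(current) = 21 - 15 = 6

6


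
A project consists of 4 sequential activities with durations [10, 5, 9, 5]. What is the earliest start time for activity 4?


Activity 4 starts after activities 1 through 3 complete.
Predecessor durations: [10, 5, 9]
ES = 10 + 5 + 9 = 24

24


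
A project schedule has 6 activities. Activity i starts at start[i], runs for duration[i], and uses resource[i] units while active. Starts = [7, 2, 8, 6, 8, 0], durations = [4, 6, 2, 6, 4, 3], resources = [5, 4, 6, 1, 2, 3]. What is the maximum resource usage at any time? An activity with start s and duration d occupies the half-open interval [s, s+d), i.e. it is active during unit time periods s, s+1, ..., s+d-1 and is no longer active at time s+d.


Each activity i is active on [start_i, start_i + duration_i).
Compute total resource usage per time slot:
  t=0: active resources = [3], total = 3
  t=1: active resources = [3], total = 3
  t=2: active resources = [4, 3], total = 7
  t=3: active resources = [4], total = 4
  t=4: active resources = [4], total = 4
  t=5: active resources = [4], total = 4
  t=6: active resources = [4, 1], total = 5
  t=7: active resources = [5, 4, 1], total = 10
  t=8: active resources = [5, 6, 1, 2], total = 14
  t=9: active resources = [5, 6, 1, 2], total = 14
  t=10: active resources = [5, 1, 2], total = 8
  t=11: active resources = [1, 2], total = 3
Peak resource demand = 14

14


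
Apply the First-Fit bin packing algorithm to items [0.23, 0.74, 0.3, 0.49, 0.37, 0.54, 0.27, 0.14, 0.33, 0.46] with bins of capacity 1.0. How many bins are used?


Place items sequentially using First-Fit:
  Item 0.23 -> new Bin 1
  Item 0.74 -> Bin 1 (now 0.97)
  Item 0.3 -> new Bin 2
  Item 0.49 -> Bin 2 (now 0.79)
  Item 0.37 -> new Bin 3
  Item 0.54 -> Bin 3 (now 0.91)
  Item 0.27 -> new Bin 4
  Item 0.14 -> Bin 2 (now 0.93)
  Item 0.33 -> Bin 4 (now 0.6)
  Item 0.46 -> new Bin 5
Total bins used = 5

5


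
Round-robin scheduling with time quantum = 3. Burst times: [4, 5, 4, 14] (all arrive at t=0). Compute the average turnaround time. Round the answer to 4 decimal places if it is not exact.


Time quantum = 3
Execution trace:
  J1 runs 3 units, time = 3
  J2 runs 3 units, time = 6
  J3 runs 3 units, time = 9
  J4 runs 3 units, time = 12
  J1 runs 1 units, time = 13
  J2 runs 2 units, time = 15
  J3 runs 1 units, time = 16
  J4 runs 3 units, time = 19
  J4 runs 3 units, time = 22
  J4 runs 3 units, time = 25
  J4 runs 2 units, time = 27
Finish times: [13, 15, 16, 27]
Average turnaround = 71/4 = 17.75

17.75


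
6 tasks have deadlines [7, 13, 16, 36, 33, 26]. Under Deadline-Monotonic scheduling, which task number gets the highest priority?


Sort tasks by relative deadline (ascending):
  Task 1: deadline = 7
  Task 2: deadline = 13
  Task 3: deadline = 16
  Task 6: deadline = 26
  Task 5: deadline = 33
  Task 4: deadline = 36
Priority order (highest first): [1, 2, 3, 6, 5, 4]
Highest priority task = 1

1


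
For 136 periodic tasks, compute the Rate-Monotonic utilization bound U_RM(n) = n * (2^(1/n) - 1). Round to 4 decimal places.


Compute 2^(1/136) = 1.0051096806
Subtract 1: 1.0051096806 - 1 = 0.0051096806
Multiply by n: 136 * 0.0051096806 = 0.6949165616
Round to 4 dp: 0.6949

0.6949


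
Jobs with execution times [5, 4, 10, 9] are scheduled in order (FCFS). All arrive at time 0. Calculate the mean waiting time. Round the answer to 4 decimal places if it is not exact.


FCFS order (as given): [5, 4, 10, 9]
Waiting times:
  Job 1: wait = 0
  Job 2: wait = 5
  Job 3: wait = 9
  Job 4: wait = 19
Sum of waiting times = 33
Average waiting time = 33/4 = 8.25

8.25


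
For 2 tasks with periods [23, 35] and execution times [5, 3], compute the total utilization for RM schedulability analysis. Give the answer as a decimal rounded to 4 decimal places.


Compute individual utilizations (exact fractions):
  Task 1: C/T = 5/23 (approx. 0.2174)
  Task 2: C/T = 3/35 (approx. 0.0857)
Total utilization U = 5/23 + 3/35 = 244/805
Rounded to 4 decimal places: U = 0.3031
RM (Liu & Layland) bound for 2 tasks = 0.828427; compare with U = 244/805 (approx. 0.303106)
U <= bound, so schedulable by RM sufficient condition.

0.3031


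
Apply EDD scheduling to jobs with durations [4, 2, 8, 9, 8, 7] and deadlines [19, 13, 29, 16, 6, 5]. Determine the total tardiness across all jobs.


Sort by due date (EDD order): [(7, 5), (8, 6), (2, 13), (9, 16), (4, 19), (8, 29)]
Compute completion times and tardiness:
  Job 1: p=7, d=5, C=7, tardiness=max(0,7-5)=2
  Job 2: p=8, d=6, C=15, tardiness=max(0,15-6)=9
  Job 3: p=2, d=13, C=17, tardiness=max(0,17-13)=4
  Job 4: p=9, d=16, C=26, tardiness=max(0,26-16)=10
  Job 5: p=4, d=19, C=30, tardiness=max(0,30-19)=11
  Job 6: p=8, d=29, C=38, tardiness=max(0,38-29)=9
Total tardiness = 45

45


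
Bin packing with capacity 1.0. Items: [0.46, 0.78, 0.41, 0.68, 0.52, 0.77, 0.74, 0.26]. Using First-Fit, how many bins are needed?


Place items sequentially using First-Fit:
  Item 0.46 -> new Bin 1
  Item 0.78 -> new Bin 2
  Item 0.41 -> Bin 1 (now 0.87)
  Item 0.68 -> new Bin 3
  Item 0.52 -> new Bin 4
  Item 0.77 -> new Bin 5
  Item 0.74 -> new Bin 6
  Item 0.26 -> Bin 3 (now 0.94)
Total bins used = 6

6


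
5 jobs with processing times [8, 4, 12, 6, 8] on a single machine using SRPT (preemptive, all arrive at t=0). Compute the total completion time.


Since all jobs arrive at t=0, SRPT equals SPT ordering.
SPT order: [4, 6, 8, 8, 12]
Completion times:
  Job 1: p=4, C=4
  Job 2: p=6, C=10
  Job 3: p=8, C=18
  Job 4: p=8, C=26
  Job 5: p=12, C=38
Total completion time = 4 + 10 + 18 + 26 + 38 = 96

96


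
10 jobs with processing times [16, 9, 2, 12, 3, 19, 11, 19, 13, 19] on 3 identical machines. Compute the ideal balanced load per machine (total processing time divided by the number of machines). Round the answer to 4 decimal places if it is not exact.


Total processing time = 16 + 9 + 2 + 12 + 3 + 19 + 11 + 19 + 13 + 19 = 123
Number of machines = 3
Ideal balanced load = 123 / 3 = 41.0

41.0


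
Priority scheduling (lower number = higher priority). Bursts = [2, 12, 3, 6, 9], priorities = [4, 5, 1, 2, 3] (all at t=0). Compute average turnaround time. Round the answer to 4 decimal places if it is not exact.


Sort by priority (ascending = highest first):
Order: [(1, 3), (2, 6), (3, 9), (4, 2), (5, 12)]
Completion times:
  Priority 1, burst=3, C=3
  Priority 2, burst=6, C=9
  Priority 3, burst=9, C=18
  Priority 4, burst=2, C=20
  Priority 5, burst=12, C=32
Average turnaround = 82/5 = 16.4

16.4


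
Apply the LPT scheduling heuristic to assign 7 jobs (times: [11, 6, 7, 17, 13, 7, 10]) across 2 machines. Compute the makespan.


Sort jobs in decreasing order (LPT): [17, 13, 11, 10, 7, 7, 6]
Assign each job to the least loaded machine:
  Machine 1: jobs [17, 10, 7], load = 34
  Machine 2: jobs [13, 11, 7, 6], load = 37
Makespan = max load = 37

37


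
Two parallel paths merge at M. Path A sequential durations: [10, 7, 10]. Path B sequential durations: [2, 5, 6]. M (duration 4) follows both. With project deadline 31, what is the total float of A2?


Forward pass: ES(A2) = sum of predecessors on chain A = 10
EF = ES + duration = 10 + 7 = 17
Backward pass: LF(M) = deadline = 31; LS(M) = 31 - 4 = 27
LF(A2) = LS(M) - sum(successors on chain A) = 27 - 10 = 17
LS = LF - duration = 17 - 7 = 10
Total float = LS - ES = 10 - 10 = 0

0


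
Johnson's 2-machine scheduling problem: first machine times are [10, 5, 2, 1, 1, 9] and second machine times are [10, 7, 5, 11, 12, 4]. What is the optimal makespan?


Apply Johnson's rule:
  Group 1 (a <= b): [(4, 1, 11), (5, 1, 12), (3, 2, 5), (2, 5, 7), (1, 10, 10)]
  Group 2 (a > b): [(6, 9, 4)]
Optimal job order: [4, 5, 3, 2, 1, 6]
Schedule:
  Job 4: M1 done at 1, M2 done at 12
  Job 5: M1 done at 2, M2 done at 24
  Job 3: M1 done at 4, M2 done at 29
  Job 2: M1 done at 9, M2 done at 36
  Job 1: M1 done at 19, M2 done at 46
  Job 6: M1 done at 28, M2 done at 50
Makespan = 50

50


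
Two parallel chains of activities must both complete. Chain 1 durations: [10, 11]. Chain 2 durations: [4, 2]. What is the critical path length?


Path A total = 10 + 11 = 21
Path B total = 4 + 2 = 6
Critical path = longest path = max(21, 6) = 21

21


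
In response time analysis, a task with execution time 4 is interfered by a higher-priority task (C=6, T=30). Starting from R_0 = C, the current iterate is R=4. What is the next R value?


R_next = C + ceil(R_prev / T_hp) * C_hp
ceil(4 / 30) = ceil(0.1333) = 1
Interference = 1 * 6 = 6
R_next = 4 + 6 = 10

10


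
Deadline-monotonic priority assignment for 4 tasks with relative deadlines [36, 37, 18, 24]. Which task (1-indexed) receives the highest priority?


Sort tasks by relative deadline (ascending):
  Task 3: deadline = 18
  Task 4: deadline = 24
  Task 1: deadline = 36
  Task 2: deadline = 37
Priority order (highest first): [3, 4, 1, 2]
Highest priority task = 3

3


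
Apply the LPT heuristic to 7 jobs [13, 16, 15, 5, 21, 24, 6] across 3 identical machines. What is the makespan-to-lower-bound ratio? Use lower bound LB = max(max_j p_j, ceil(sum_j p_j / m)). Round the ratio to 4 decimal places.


LPT order: [24, 21, 16, 15, 13, 6, 5]
Machine loads after assignment: [35, 34, 31]
LPT makespan = 35
Lower bound = max(max_job, ceil(total/3)) = max(24, 34) = 34
Ratio = 35 / 34 = 1.0294

1.0294


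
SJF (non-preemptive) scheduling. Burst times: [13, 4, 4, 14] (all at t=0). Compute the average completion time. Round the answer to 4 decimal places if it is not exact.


SJF order (ascending): [4, 4, 13, 14]
Completion times:
  Job 1: burst=4, C=4
  Job 2: burst=4, C=8
  Job 3: burst=13, C=21
  Job 4: burst=14, C=35
Average completion = 68/4 = 17.0

17.0


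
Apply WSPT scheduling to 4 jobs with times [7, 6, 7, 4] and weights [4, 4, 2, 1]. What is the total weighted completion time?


Compute p/w ratios and sort ascending (WSPT): [(6, 4), (7, 4), (7, 2), (4, 1)]
Compute weighted completion times:
  Job (p=6,w=4): C=6, w*C=4*6=24
  Job (p=7,w=4): C=13, w*C=4*13=52
  Job (p=7,w=2): C=20, w*C=2*20=40
  Job (p=4,w=1): C=24, w*C=1*24=24
Total weighted completion time = 140

140


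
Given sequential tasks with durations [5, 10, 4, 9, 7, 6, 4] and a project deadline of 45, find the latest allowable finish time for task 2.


LF(activity 2) = deadline - sum of successor durations
Successors: activities 3 through 7 with durations [4, 9, 7, 6, 4]
Sum of successor durations = 30
LF = 45 - 30 = 15

15


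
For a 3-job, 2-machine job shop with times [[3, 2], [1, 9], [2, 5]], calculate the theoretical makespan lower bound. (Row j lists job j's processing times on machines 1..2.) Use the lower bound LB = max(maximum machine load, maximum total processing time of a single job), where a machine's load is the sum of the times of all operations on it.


Machine loads:
  Machine 1: 3 + 1 + 2 = 6
  Machine 2: 2 + 9 + 5 = 16
Max machine load = 16
Job totals:
  Job 1: 5
  Job 2: 10
  Job 3: 7
Max job total = 10
Lower bound = max(16, 10) = 16

16


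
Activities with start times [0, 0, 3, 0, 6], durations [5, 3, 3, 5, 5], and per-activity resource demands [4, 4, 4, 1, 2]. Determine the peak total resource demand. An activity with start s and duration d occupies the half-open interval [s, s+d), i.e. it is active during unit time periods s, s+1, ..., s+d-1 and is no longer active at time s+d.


Each activity i is active on [start_i, start_i + duration_i).
Compute total resource usage per time slot:
  t=0: active resources = [4, 4, 1], total = 9
  t=1: active resources = [4, 4, 1], total = 9
  t=2: active resources = [4, 4, 1], total = 9
  t=3: active resources = [4, 4, 1], total = 9
  t=4: active resources = [4, 4, 1], total = 9
  t=5: active resources = [4], total = 4
  t=6: active resources = [2], total = 2
  t=7: active resources = [2], total = 2
  t=8: active resources = [2], total = 2
  t=9: active resources = [2], total = 2
  t=10: active resources = [2], total = 2
Peak resource demand = 9

9


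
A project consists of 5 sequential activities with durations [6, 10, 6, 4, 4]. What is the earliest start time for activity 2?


Activity 2 starts after activities 1 through 1 complete.
Predecessor durations: [6]
ES = 6 = 6

6


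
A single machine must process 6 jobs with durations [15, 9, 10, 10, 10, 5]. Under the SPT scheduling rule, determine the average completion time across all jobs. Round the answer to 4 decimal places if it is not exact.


Sort jobs by processing time (SPT order): [5, 9, 10, 10, 10, 15]
Compute completion times sequentially:
  Job 1: processing = 5, completes at 5
  Job 2: processing = 9, completes at 14
  Job 3: processing = 10, completes at 24
  Job 4: processing = 10, completes at 34
  Job 5: processing = 10, completes at 44
  Job 6: processing = 15, completes at 59
Sum of completion times = 180
Average completion time = 180/6 = 30.0

30.0


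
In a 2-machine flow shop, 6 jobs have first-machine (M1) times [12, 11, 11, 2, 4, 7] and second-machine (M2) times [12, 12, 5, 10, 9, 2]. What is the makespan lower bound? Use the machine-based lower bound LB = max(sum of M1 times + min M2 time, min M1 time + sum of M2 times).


LB1 = sum(M1 times) + min(M2 times) = 47 + 2 = 49
LB2 = min(M1 times) + sum(M2 times) = 2 + 50 = 52
Lower bound = max(LB1, LB2) = max(49, 52) = 52

52


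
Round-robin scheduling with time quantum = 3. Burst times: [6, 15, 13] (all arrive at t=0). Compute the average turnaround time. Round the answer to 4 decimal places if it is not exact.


Time quantum = 3
Execution trace:
  J1 runs 3 units, time = 3
  J2 runs 3 units, time = 6
  J3 runs 3 units, time = 9
  J1 runs 3 units, time = 12
  J2 runs 3 units, time = 15
  J3 runs 3 units, time = 18
  J2 runs 3 units, time = 21
  J3 runs 3 units, time = 24
  J2 runs 3 units, time = 27
  J3 runs 3 units, time = 30
  J2 runs 3 units, time = 33
  J3 runs 1 units, time = 34
Finish times: [12, 33, 34]
Average turnaround = 79/3 = 26.3333

26.3333


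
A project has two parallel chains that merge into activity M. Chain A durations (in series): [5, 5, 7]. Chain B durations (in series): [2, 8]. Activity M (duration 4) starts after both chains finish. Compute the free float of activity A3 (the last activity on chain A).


ES(A3) = sum of predecessors on chain A = 10
EF(A3) = ES + duration = 10 + 7 = 17
Successor of A3 is M. ES(M) = max(sum(A), sum(B)) = max(17, 10) = 17
Free float = ES(successor) - EF(current) = 17 - 17 = 0

0


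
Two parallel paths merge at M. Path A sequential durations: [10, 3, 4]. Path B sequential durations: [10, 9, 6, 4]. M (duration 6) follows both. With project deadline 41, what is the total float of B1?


Forward pass: ES(B1) = sum of predecessors on chain B = 0
EF = ES + duration = 0 + 10 = 10
Backward pass: LF(M) = deadline = 41; LS(M) = 41 - 6 = 35
LF(B1) = LS(M) - sum(successors on chain B) = 35 - 19 = 16
LS = LF - duration = 16 - 10 = 6
Total float = LS - ES = 6 - 0 = 6

6


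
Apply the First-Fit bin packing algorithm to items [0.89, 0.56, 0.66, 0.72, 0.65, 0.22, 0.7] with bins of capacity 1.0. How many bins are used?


Place items sequentially using First-Fit:
  Item 0.89 -> new Bin 1
  Item 0.56 -> new Bin 2
  Item 0.66 -> new Bin 3
  Item 0.72 -> new Bin 4
  Item 0.65 -> new Bin 5
  Item 0.22 -> Bin 2 (now 0.78)
  Item 0.7 -> new Bin 6
Total bins used = 6

6


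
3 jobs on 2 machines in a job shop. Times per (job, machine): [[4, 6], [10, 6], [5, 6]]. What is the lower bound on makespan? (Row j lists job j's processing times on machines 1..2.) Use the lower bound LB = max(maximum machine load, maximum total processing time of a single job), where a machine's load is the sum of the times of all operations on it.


Machine loads:
  Machine 1: 4 + 10 + 5 = 19
  Machine 2: 6 + 6 + 6 = 18
Max machine load = 19
Job totals:
  Job 1: 10
  Job 2: 16
  Job 3: 11
Max job total = 16
Lower bound = max(19, 16) = 19

19


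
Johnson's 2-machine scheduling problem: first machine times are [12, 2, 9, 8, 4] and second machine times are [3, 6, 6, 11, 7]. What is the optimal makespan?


Apply Johnson's rule:
  Group 1 (a <= b): [(2, 2, 6), (5, 4, 7), (4, 8, 11)]
  Group 2 (a > b): [(3, 9, 6), (1, 12, 3)]
Optimal job order: [2, 5, 4, 3, 1]
Schedule:
  Job 2: M1 done at 2, M2 done at 8
  Job 5: M1 done at 6, M2 done at 15
  Job 4: M1 done at 14, M2 done at 26
  Job 3: M1 done at 23, M2 done at 32
  Job 1: M1 done at 35, M2 done at 38
Makespan = 38

38


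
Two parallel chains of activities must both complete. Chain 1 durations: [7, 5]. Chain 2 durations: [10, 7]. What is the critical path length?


Path A total = 7 + 5 = 12
Path B total = 10 + 7 = 17
Critical path = longest path = max(12, 17) = 17

17


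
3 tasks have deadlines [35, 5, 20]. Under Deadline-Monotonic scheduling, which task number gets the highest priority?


Sort tasks by relative deadline (ascending):
  Task 2: deadline = 5
  Task 3: deadline = 20
  Task 1: deadline = 35
Priority order (highest first): [2, 3, 1]
Highest priority task = 2

2


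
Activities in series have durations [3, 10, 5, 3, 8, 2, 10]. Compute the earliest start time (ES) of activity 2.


Activity 2 starts after activities 1 through 1 complete.
Predecessor durations: [3]
ES = 3 = 3

3


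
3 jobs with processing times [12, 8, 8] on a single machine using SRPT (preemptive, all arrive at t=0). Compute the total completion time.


Since all jobs arrive at t=0, SRPT equals SPT ordering.
SPT order: [8, 8, 12]
Completion times:
  Job 1: p=8, C=8
  Job 2: p=8, C=16
  Job 3: p=12, C=28
Total completion time = 8 + 16 + 28 = 52

52


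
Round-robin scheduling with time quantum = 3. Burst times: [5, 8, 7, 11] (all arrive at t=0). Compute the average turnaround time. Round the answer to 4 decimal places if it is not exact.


Time quantum = 3
Execution trace:
  J1 runs 3 units, time = 3
  J2 runs 3 units, time = 6
  J3 runs 3 units, time = 9
  J4 runs 3 units, time = 12
  J1 runs 2 units, time = 14
  J2 runs 3 units, time = 17
  J3 runs 3 units, time = 20
  J4 runs 3 units, time = 23
  J2 runs 2 units, time = 25
  J3 runs 1 units, time = 26
  J4 runs 3 units, time = 29
  J4 runs 2 units, time = 31
Finish times: [14, 25, 26, 31]
Average turnaround = 96/4 = 24.0

24.0


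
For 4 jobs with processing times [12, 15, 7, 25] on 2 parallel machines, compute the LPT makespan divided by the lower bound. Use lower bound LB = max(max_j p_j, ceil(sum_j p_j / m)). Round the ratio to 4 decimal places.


LPT order: [25, 15, 12, 7]
Machine loads after assignment: [32, 27]
LPT makespan = 32
Lower bound = max(max_job, ceil(total/2)) = max(25, 30) = 30
Ratio = 32 / 30 = 1.0667

1.0667


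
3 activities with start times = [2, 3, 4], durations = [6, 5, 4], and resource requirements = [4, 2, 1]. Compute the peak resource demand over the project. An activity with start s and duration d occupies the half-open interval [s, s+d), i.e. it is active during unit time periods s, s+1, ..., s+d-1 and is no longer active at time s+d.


Each activity i is active on [start_i, start_i + duration_i).
Compute total resource usage per time slot:
  t=0: active resources = [], total = 0
  t=1: active resources = [], total = 0
  t=2: active resources = [4], total = 4
  t=3: active resources = [4, 2], total = 6
  t=4: active resources = [4, 2, 1], total = 7
  t=5: active resources = [4, 2, 1], total = 7
  t=6: active resources = [4, 2, 1], total = 7
  t=7: active resources = [4, 2, 1], total = 7
Peak resource demand = 7

7


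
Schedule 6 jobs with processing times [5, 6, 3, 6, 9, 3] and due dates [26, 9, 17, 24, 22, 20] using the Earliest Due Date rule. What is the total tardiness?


Sort by due date (EDD order): [(6, 9), (3, 17), (3, 20), (9, 22), (6, 24), (5, 26)]
Compute completion times and tardiness:
  Job 1: p=6, d=9, C=6, tardiness=max(0,6-9)=0
  Job 2: p=3, d=17, C=9, tardiness=max(0,9-17)=0
  Job 3: p=3, d=20, C=12, tardiness=max(0,12-20)=0
  Job 4: p=9, d=22, C=21, tardiness=max(0,21-22)=0
  Job 5: p=6, d=24, C=27, tardiness=max(0,27-24)=3
  Job 6: p=5, d=26, C=32, tardiness=max(0,32-26)=6
Total tardiness = 9

9


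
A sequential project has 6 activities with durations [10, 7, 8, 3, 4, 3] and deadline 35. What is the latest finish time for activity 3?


LF(activity 3) = deadline - sum of successor durations
Successors: activities 4 through 6 with durations [3, 4, 3]
Sum of successor durations = 10
LF = 35 - 10 = 25

25


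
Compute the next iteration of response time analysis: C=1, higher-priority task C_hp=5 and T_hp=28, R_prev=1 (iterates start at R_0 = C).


R_next = C + ceil(R_prev / T_hp) * C_hp
ceil(1 / 28) = ceil(0.0357) = 1
Interference = 1 * 5 = 5
R_next = 1 + 5 = 6

6


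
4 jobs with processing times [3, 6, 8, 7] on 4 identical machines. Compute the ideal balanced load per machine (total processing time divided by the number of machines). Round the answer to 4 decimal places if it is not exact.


Total processing time = 3 + 6 + 8 + 7 = 24
Number of machines = 4
Ideal balanced load = 24 / 4 = 6.0

6.0


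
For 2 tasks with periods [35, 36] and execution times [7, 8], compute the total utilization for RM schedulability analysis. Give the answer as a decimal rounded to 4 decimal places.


Compute individual utilizations (exact fractions):
  Task 1: C/T = 7/35 = 1/5 (approx. 0.2)
  Task 2: C/T = 8/36 = 2/9 (approx. 0.2222)
Total utilization U = 1/5 + 2/9 = 19/45
Rounded to 4 decimal places: U = 0.4222
RM (Liu & Layland) bound for 2 tasks = 0.828427; compare with U = 19/45 (approx. 0.422222)
U <= bound, so schedulable by RM sufficient condition.

0.4222


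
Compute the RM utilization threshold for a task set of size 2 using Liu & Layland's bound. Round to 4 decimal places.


Compute 2^(1/2) = 1.4142135624
Subtract 1: 1.4142135624 - 1 = 0.4142135624
Multiply by n: 2 * 0.4142135624 = 0.8284271248
Round to 4 dp: 0.8284

0.8284


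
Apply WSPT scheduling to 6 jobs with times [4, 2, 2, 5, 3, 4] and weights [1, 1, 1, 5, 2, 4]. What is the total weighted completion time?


Compute p/w ratios and sort ascending (WSPT): [(5, 5), (4, 4), (3, 2), (2, 1), (2, 1), (4, 1)]
Compute weighted completion times:
  Job (p=5,w=5): C=5, w*C=5*5=25
  Job (p=4,w=4): C=9, w*C=4*9=36
  Job (p=3,w=2): C=12, w*C=2*12=24
  Job (p=2,w=1): C=14, w*C=1*14=14
  Job (p=2,w=1): C=16, w*C=1*16=16
  Job (p=4,w=1): C=20, w*C=1*20=20
Total weighted completion time = 135

135


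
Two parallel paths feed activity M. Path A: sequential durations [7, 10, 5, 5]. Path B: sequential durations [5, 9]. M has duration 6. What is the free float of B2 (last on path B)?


ES(B2) = sum of predecessors on chain B = 5
EF(B2) = ES + duration = 5 + 9 = 14
Successor of B2 is M. ES(M) = max(sum(A), sum(B)) = max(27, 14) = 27
Free float = ES(successor) - EF(current) = 27 - 14 = 13

13


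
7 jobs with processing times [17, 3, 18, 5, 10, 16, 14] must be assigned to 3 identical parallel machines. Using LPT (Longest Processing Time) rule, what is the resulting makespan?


Sort jobs in decreasing order (LPT): [18, 17, 16, 14, 10, 5, 3]
Assign each job to the least loaded machine:
  Machine 1: jobs [18, 5, 3], load = 26
  Machine 2: jobs [17, 10], load = 27
  Machine 3: jobs [16, 14], load = 30
Makespan = max load = 30

30


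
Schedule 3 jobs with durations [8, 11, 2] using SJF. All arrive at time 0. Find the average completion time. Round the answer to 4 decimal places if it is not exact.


SJF order (ascending): [2, 8, 11]
Completion times:
  Job 1: burst=2, C=2
  Job 2: burst=8, C=10
  Job 3: burst=11, C=21
Average completion = 33/3 = 11.0

11.0


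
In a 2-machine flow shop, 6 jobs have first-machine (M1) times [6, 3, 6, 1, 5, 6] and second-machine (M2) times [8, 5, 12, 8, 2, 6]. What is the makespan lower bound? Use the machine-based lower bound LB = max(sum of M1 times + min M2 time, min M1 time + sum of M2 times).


LB1 = sum(M1 times) + min(M2 times) = 27 + 2 = 29
LB2 = min(M1 times) + sum(M2 times) = 1 + 41 = 42
Lower bound = max(LB1, LB2) = max(29, 42) = 42

42


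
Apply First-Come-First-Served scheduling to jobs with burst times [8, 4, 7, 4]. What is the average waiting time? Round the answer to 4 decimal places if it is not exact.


FCFS order (as given): [8, 4, 7, 4]
Waiting times:
  Job 1: wait = 0
  Job 2: wait = 8
  Job 3: wait = 12
  Job 4: wait = 19
Sum of waiting times = 39
Average waiting time = 39/4 = 9.75

9.75


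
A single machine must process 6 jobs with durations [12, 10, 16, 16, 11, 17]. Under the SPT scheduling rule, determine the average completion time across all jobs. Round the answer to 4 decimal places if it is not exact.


Sort jobs by processing time (SPT order): [10, 11, 12, 16, 16, 17]
Compute completion times sequentially:
  Job 1: processing = 10, completes at 10
  Job 2: processing = 11, completes at 21
  Job 3: processing = 12, completes at 33
  Job 4: processing = 16, completes at 49
  Job 5: processing = 16, completes at 65
  Job 6: processing = 17, completes at 82
Sum of completion times = 260
Average completion time = 260/6 = 43.3333

43.3333


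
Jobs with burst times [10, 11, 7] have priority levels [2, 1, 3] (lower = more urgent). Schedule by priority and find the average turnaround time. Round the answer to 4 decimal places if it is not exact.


Sort by priority (ascending = highest first):
Order: [(1, 11), (2, 10), (3, 7)]
Completion times:
  Priority 1, burst=11, C=11
  Priority 2, burst=10, C=21
  Priority 3, burst=7, C=28
Average turnaround = 60/3 = 20.0

20.0


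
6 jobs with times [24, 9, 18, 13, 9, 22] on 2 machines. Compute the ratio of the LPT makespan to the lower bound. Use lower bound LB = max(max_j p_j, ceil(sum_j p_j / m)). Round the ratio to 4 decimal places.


LPT order: [24, 22, 18, 13, 9, 9]
Machine loads after assignment: [46, 49]
LPT makespan = 49
Lower bound = max(max_job, ceil(total/2)) = max(24, 48) = 48
Ratio = 49 / 48 = 1.0208

1.0208


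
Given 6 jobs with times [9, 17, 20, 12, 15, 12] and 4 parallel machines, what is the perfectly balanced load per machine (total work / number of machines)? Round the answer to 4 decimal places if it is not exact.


Total processing time = 9 + 17 + 20 + 12 + 15 + 12 = 85
Number of machines = 4
Ideal balanced load = 85 / 4 = 21.25

21.25


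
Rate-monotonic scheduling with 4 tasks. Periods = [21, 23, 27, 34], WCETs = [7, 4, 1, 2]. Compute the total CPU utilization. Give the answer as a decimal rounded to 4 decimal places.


Compute individual utilizations (exact fractions):
  Task 1: C/T = 7/21 = 1/3 (approx. 0.3333)
  Task 2: C/T = 4/23 (approx. 0.1739)
  Task 3: C/T = 1/27 (approx. 0.037)
  Task 4: C/T = 2/34 = 1/17 (approx. 0.0588)
Total utilization U = 1/3 + 4/23 + 1/27 + 1/17 = 6367/10557
Rounded to 4 decimal places: U = 0.6031
RM (Liu & Layland) bound for 4 tasks = 0.756828; compare with U = 6367/10557 (approx. 0.603107)
U <= bound, so schedulable by RM sufficient condition.

0.6031


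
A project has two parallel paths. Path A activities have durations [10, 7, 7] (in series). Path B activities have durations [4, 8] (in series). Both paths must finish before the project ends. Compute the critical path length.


Path A total = 10 + 7 + 7 = 24
Path B total = 4 + 8 = 12
Critical path = longest path = max(24, 12) = 24

24


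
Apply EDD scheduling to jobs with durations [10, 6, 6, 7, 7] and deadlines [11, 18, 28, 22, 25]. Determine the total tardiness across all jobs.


Sort by due date (EDD order): [(10, 11), (6, 18), (7, 22), (7, 25), (6, 28)]
Compute completion times and tardiness:
  Job 1: p=10, d=11, C=10, tardiness=max(0,10-11)=0
  Job 2: p=6, d=18, C=16, tardiness=max(0,16-18)=0
  Job 3: p=7, d=22, C=23, tardiness=max(0,23-22)=1
  Job 4: p=7, d=25, C=30, tardiness=max(0,30-25)=5
  Job 5: p=6, d=28, C=36, tardiness=max(0,36-28)=8
Total tardiness = 14

14


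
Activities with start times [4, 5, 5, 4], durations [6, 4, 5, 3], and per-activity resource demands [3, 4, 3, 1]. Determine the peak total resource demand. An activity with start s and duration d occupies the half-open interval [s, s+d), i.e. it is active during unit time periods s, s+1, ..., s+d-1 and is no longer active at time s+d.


Each activity i is active on [start_i, start_i + duration_i).
Compute total resource usage per time slot:
  t=0: active resources = [], total = 0
  t=1: active resources = [], total = 0
  t=2: active resources = [], total = 0
  t=3: active resources = [], total = 0
  t=4: active resources = [3, 1], total = 4
  t=5: active resources = [3, 4, 3, 1], total = 11
  t=6: active resources = [3, 4, 3, 1], total = 11
  t=7: active resources = [3, 4, 3], total = 10
  t=8: active resources = [3, 4, 3], total = 10
  t=9: active resources = [3, 3], total = 6
Peak resource demand = 11

11
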